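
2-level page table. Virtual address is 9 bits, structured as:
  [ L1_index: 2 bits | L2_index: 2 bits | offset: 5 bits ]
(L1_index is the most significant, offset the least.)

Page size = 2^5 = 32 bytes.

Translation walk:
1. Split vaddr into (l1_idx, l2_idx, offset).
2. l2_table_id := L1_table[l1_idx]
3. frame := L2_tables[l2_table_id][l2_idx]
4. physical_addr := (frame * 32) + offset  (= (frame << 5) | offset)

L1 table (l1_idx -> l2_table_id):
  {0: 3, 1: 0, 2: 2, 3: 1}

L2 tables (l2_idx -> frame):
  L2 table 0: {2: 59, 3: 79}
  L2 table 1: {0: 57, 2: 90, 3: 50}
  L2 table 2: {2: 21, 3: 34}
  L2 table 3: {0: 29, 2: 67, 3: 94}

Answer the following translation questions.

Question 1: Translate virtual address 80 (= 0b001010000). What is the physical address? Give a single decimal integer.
vaddr = 80 = 0b001010000
Split: l1_idx=0, l2_idx=2, offset=16
L1[0] = 3
L2[3][2] = 67
paddr = 67 * 32 + 16 = 2160

Answer: 2160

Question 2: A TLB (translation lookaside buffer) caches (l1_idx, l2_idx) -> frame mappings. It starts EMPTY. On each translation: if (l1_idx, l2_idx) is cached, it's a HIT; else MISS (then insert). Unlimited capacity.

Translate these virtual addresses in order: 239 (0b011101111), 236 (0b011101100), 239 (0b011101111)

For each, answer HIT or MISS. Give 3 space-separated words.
vaddr=239: (1,3) not in TLB -> MISS, insert
vaddr=236: (1,3) in TLB -> HIT
vaddr=239: (1,3) in TLB -> HIT

Answer: MISS HIT HIT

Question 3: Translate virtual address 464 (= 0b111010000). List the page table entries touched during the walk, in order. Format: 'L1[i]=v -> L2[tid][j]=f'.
Answer: L1[3]=1 -> L2[1][2]=90

Derivation:
vaddr = 464 = 0b111010000
Split: l1_idx=3, l2_idx=2, offset=16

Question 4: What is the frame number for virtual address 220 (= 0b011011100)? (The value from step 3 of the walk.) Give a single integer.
Answer: 59

Derivation:
vaddr = 220: l1_idx=1, l2_idx=2
L1[1] = 0; L2[0][2] = 59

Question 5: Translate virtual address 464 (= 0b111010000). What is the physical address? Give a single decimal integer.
vaddr = 464 = 0b111010000
Split: l1_idx=3, l2_idx=2, offset=16
L1[3] = 1
L2[1][2] = 90
paddr = 90 * 32 + 16 = 2896

Answer: 2896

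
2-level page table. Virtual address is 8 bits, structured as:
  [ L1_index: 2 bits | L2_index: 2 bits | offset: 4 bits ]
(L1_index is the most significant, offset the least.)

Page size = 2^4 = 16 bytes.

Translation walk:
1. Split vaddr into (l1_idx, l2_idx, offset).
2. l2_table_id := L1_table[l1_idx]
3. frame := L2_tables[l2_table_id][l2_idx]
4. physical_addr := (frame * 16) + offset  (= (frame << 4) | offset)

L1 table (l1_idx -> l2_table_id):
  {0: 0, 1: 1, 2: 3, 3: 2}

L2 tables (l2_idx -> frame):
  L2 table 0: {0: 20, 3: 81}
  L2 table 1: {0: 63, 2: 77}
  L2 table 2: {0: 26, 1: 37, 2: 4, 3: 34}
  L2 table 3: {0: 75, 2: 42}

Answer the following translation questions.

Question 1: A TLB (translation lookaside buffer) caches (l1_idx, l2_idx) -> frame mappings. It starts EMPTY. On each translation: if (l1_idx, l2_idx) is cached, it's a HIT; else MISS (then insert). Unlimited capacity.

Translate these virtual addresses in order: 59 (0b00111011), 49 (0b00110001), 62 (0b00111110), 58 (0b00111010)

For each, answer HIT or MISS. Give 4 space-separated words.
Answer: MISS HIT HIT HIT

Derivation:
vaddr=59: (0,3) not in TLB -> MISS, insert
vaddr=49: (0,3) in TLB -> HIT
vaddr=62: (0,3) in TLB -> HIT
vaddr=58: (0,3) in TLB -> HIT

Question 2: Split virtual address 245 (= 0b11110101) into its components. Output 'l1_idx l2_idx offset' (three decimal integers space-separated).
Answer: 3 3 5

Derivation:
vaddr = 245 = 0b11110101
  top 2 bits -> l1_idx = 3
  next 2 bits -> l2_idx = 3
  bottom 4 bits -> offset = 5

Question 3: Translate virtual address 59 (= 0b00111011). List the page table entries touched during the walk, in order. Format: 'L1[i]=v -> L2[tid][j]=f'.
vaddr = 59 = 0b00111011
Split: l1_idx=0, l2_idx=3, offset=11

Answer: L1[0]=0 -> L2[0][3]=81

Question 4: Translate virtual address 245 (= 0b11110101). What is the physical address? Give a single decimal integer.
vaddr = 245 = 0b11110101
Split: l1_idx=3, l2_idx=3, offset=5
L1[3] = 2
L2[2][3] = 34
paddr = 34 * 16 + 5 = 549

Answer: 549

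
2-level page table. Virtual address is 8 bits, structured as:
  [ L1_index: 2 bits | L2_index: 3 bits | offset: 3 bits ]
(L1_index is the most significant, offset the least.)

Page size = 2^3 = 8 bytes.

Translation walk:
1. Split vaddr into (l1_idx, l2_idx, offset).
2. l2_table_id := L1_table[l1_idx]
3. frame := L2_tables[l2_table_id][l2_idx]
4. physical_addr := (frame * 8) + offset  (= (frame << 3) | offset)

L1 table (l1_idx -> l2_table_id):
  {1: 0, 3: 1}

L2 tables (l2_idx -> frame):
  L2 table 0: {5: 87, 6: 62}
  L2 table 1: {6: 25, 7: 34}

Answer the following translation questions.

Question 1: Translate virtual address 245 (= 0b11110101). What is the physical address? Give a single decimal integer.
Answer: 205

Derivation:
vaddr = 245 = 0b11110101
Split: l1_idx=3, l2_idx=6, offset=5
L1[3] = 1
L2[1][6] = 25
paddr = 25 * 8 + 5 = 205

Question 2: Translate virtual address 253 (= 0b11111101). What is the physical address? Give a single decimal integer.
Answer: 277

Derivation:
vaddr = 253 = 0b11111101
Split: l1_idx=3, l2_idx=7, offset=5
L1[3] = 1
L2[1][7] = 34
paddr = 34 * 8 + 5 = 277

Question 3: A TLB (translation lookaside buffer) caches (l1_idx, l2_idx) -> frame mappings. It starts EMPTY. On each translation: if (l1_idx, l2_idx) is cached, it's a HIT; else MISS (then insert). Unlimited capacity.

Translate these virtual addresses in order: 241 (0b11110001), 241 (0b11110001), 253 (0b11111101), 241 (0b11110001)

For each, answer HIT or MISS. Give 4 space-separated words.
Answer: MISS HIT MISS HIT

Derivation:
vaddr=241: (3,6) not in TLB -> MISS, insert
vaddr=241: (3,6) in TLB -> HIT
vaddr=253: (3,7) not in TLB -> MISS, insert
vaddr=241: (3,6) in TLB -> HIT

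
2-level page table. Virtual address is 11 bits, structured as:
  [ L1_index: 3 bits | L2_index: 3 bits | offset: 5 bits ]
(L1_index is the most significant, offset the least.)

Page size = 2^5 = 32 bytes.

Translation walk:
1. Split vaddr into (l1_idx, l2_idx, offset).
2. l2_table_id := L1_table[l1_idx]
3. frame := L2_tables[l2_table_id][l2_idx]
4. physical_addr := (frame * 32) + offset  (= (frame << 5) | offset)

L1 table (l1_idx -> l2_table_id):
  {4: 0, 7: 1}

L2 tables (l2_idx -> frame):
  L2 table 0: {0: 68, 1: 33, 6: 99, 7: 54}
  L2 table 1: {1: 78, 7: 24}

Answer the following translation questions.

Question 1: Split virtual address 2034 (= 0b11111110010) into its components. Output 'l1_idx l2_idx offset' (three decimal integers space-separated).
Answer: 7 7 18

Derivation:
vaddr = 2034 = 0b11111110010
  top 3 bits -> l1_idx = 7
  next 3 bits -> l2_idx = 7
  bottom 5 bits -> offset = 18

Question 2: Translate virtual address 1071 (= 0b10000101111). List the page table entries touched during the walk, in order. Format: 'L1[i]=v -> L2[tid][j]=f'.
Answer: L1[4]=0 -> L2[0][1]=33

Derivation:
vaddr = 1071 = 0b10000101111
Split: l1_idx=4, l2_idx=1, offset=15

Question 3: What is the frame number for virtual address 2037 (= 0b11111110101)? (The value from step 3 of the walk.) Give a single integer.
vaddr = 2037: l1_idx=7, l2_idx=7
L1[7] = 1; L2[1][7] = 24

Answer: 24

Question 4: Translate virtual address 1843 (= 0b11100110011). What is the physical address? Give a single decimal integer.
vaddr = 1843 = 0b11100110011
Split: l1_idx=7, l2_idx=1, offset=19
L1[7] = 1
L2[1][1] = 78
paddr = 78 * 32 + 19 = 2515

Answer: 2515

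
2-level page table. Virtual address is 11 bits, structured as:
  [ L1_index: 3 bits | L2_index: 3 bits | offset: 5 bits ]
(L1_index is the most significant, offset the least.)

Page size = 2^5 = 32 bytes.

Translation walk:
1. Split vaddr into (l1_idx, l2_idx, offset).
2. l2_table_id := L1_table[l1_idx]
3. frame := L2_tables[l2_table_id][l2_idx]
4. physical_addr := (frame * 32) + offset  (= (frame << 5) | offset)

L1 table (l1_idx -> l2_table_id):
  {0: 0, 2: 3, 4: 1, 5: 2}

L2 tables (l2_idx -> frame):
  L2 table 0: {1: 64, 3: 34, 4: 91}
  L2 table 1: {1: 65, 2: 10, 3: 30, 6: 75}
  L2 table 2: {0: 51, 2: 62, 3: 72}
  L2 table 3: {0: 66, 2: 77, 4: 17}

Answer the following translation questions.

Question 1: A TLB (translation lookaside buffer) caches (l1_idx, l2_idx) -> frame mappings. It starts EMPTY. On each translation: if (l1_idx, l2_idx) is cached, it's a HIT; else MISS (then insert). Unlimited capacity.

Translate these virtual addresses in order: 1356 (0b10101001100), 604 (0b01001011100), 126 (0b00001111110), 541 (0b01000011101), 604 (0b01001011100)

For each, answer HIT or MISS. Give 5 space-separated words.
Answer: MISS MISS MISS MISS HIT

Derivation:
vaddr=1356: (5,2) not in TLB -> MISS, insert
vaddr=604: (2,2) not in TLB -> MISS, insert
vaddr=126: (0,3) not in TLB -> MISS, insert
vaddr=541: (2,0) not in TLB -> MISS, insert
vaddr=604: (2,2) in TLB -> HIT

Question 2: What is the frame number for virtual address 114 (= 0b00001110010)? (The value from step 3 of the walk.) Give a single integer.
Answer: 34

Derivation:
vaddr = 114: l1_idx=0, l2_idx=3
L1[0] = 0; L2[0][3] = 34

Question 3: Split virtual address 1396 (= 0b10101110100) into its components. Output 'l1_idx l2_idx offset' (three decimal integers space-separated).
Answer: 5 3 20

Derivation:
vaddr = 1396 = 0b10101110100
  top 3 bits -> l1_idx = 5
  next 3 bits -> l2_idx = 3
  bottom 5 bits -> offset = 20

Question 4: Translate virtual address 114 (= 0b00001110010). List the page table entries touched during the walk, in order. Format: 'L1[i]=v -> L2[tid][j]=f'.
vaddr = 114 = 0b00001110010
Split: l1_idx=0, l2_idx=3, offset=18

Answer: L1[0]=0 -> L2[0][3]=34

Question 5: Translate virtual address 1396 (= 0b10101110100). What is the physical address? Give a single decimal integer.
Answer: 2324

Derivation:
vaddr = 1396 = 0b10101110100
Split: l1_idx=5, l2_idx=3, offset=20
L1[5] = 2
L2[2][3] = 72
paddr = 72 * 32 + 20 = 2324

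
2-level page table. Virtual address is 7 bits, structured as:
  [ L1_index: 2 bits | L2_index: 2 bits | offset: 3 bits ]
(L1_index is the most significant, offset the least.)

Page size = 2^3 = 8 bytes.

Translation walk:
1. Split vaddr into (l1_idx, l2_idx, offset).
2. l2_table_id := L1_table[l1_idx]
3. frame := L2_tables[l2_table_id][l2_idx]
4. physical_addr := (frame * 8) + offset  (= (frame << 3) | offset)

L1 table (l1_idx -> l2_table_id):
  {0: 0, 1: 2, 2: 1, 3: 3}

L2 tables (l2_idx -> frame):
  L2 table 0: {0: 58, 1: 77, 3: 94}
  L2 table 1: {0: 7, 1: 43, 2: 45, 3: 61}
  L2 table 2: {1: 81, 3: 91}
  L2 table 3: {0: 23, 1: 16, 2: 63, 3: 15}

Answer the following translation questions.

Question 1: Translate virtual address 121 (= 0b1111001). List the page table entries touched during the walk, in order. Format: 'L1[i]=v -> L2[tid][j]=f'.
vaddr = 121 = 0b1111001
Split: l1_idx=3, l2_idx=3, offset=1

Answer: L1[3]=3 -> L2[3][3]=15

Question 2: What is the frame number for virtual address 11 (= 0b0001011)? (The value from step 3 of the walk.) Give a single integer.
vaddr = 11: l1_idx=0, l2_idx=1
L1[0] = 0; L2[0][1] = 77

Answer: 77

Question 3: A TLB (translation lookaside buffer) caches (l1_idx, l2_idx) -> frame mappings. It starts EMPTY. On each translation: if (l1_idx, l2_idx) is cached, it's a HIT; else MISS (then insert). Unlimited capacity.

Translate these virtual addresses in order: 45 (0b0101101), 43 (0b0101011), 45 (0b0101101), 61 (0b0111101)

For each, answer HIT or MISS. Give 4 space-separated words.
vaddr=45: (1,1) not in TLB -> MISS, insert
vaddr=43: (1,1) in TLB -> HIT
vaddr=45: (1,1) in TLB -> HIT
vaddr=61: (1,3) not in TLB -> MISS, insert

Answer: MISS HIT HIT MISS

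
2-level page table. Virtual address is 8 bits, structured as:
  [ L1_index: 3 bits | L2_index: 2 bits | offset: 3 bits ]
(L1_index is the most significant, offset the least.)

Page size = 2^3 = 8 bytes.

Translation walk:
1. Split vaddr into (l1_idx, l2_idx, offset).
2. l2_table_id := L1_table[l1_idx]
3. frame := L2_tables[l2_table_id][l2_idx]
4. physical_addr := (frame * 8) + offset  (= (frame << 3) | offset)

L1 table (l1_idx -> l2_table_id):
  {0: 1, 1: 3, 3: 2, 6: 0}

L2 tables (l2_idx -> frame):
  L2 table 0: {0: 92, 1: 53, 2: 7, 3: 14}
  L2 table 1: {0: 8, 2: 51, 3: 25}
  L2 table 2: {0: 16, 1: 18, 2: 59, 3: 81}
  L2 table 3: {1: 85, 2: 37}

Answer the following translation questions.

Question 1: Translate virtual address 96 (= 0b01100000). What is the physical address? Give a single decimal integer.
Answer: 128

Derivation:
vaddr = 96 = 0b01100000
Split: l1_idx=3, l2_idx=0, offset=0
L1[3] = 2
L2[2][0] = 16
paddr = 16 * 8 + 0 = 128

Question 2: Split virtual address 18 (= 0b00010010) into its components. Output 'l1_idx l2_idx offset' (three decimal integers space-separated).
Answer: 0 2 2

Derivation:
vaddr = 18 = 0b00010010
  top 3 bits -> l1_idx = 0
  next 2 bits -> l2_idx = 2
  bottom 3 bits -> offset = 2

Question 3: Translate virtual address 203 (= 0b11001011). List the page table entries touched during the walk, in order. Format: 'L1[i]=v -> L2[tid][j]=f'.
Answer: L1[6]=0 -> L2[0][1]=53

Derivation:
vaddr = 203 = 0b11001011
Split: l1_idx=6, l2_idx=1, offset=3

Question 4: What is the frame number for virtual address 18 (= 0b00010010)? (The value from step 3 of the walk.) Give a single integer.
Answer: 51

Derivation:
vaddr = 18: l1_idx=0, l2_idx=2
L1[0] = 1; L2[1][2] = 51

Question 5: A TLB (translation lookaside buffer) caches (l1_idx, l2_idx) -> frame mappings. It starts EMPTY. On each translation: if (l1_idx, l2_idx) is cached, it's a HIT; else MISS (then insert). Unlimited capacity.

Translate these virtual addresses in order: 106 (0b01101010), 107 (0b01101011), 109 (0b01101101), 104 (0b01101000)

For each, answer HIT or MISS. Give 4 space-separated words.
Answer: MISS HIT HIT HIT

Derivation:
vaddr=106: (3,1) not in TLB -> MISS, insert
vaddr=107: (3,1) in TLB -> HIT
vaddr=109: (3,1) in TLB -> HIT
vaddr=104: (3,1) in TLB -> HIT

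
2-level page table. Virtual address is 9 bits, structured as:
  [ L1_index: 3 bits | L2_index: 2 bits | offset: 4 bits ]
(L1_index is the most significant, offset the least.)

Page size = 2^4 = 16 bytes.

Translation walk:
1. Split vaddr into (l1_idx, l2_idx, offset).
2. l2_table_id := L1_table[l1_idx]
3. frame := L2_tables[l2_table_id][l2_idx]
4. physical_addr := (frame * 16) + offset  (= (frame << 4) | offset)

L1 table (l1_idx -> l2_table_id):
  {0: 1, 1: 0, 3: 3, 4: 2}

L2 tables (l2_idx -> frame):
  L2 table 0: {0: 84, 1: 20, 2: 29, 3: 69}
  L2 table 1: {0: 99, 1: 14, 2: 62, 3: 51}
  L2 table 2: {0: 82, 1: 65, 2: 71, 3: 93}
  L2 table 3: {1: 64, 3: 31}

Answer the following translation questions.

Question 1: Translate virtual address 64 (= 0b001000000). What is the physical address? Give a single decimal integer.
Answer: 1344

Derivation:
vaddr = 64 = 0b001000000
Split: l1_idx=1, l2_idx=0, offset=0
L1[1] = 0
L2[0][0] = 84
paddr = 84 * 16 + 0 = 1344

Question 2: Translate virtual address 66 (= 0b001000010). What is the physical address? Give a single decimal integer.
Answer: 1346

Derivation:
vaddr = 66 = 0b001000010
Split: l1_idx=1, l2_idx=0, offset=2
L1[1] = 0
L2[0][0] = 84
paddr = 84 * 16 + 2 = 1346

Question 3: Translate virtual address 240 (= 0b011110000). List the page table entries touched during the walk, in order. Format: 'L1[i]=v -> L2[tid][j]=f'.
Answer: L1[3]=3 -> L2[3][3]=31

Derivation:
vaddr = 240 = 0b011110000
Split: l1_idx=3, l2_idx=3, offset=0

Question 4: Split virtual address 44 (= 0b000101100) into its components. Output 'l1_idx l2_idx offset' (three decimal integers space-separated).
vaddr = 44 = 0b000101100
  top 3 bits -> l1_idx = 0
  next 2 bits -> l2_idx = 2
  bottom 4 bits -> offset = 12

Answer: 0 2 12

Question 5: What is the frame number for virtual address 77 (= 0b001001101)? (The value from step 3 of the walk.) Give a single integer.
Answer: 84

Derivation:
vaddr = 77: l1_idx=1, l2_idx=0
L1[1] = 0; L2[0][0] = 84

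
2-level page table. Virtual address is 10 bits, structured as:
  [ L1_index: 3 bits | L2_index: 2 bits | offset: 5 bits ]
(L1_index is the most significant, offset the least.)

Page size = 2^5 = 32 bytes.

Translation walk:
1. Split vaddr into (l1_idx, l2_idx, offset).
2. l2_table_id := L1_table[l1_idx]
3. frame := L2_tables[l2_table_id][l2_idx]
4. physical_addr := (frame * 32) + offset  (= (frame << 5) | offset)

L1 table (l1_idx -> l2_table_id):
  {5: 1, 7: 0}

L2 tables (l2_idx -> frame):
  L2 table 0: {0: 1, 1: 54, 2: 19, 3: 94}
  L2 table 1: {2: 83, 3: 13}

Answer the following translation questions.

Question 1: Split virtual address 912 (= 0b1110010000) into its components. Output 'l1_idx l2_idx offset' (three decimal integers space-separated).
vaddr = 912 = 0b1110010000
  top 3 bits -> l1_idx = 7
  next 2 bits -> l2_idx = 0
  bottom 5 bits -> offset = 16

Answer: 7 0 16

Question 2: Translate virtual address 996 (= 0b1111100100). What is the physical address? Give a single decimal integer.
Answer: 3012

Derivation:
vaddr = 996 = 0b1111100100
Split: l1_idx=7, l2_idx=3, offset=4
L1[7] = 0
L2[0][3] = 94
paddr = 94 * 32 + 4 = 3012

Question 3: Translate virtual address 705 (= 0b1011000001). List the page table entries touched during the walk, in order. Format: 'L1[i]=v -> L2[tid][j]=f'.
vaddr = 705 = 0b1011000001
Split: l1_idx=5, l2_idx=2, offset=1

Answer: L1[5]=1 -> L2[1][2]=83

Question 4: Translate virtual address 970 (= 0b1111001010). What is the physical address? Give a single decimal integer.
Answer: 618

Derivation:
vaddr = 970 = 0b1111001010
Split: l1_idx=7, l2_idx=2, offset=10
L1[7] = 0
L2[0][2] = 19
paddr = 19 * 32 + 10 = 618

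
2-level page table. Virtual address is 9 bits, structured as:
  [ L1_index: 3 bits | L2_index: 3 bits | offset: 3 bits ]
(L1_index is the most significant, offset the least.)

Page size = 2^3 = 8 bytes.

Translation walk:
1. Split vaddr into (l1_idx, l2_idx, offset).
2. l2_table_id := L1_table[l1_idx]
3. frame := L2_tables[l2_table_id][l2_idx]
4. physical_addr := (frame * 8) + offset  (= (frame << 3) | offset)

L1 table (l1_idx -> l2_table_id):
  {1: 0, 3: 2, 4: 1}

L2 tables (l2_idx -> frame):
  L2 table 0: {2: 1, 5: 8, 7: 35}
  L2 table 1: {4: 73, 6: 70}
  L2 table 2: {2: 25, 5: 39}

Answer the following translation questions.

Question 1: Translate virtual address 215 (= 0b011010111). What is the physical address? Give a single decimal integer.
vaddr = 215 = 0b011010111
Split: l1_idx=3, l2_idx=2, offset=7
L1[3] = 2
L2[2][2] = 25
paddr = 25 * 8 + 7 = 207

Answer: 207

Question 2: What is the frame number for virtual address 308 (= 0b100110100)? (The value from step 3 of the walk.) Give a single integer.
Answer: 70

Derivation:
vaddr = 308: l1_idx=4, l2_idx=6
L1[4] = 1; L2[1][6] = 70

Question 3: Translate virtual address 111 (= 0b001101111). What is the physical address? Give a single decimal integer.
Answer: 71

Derivation:
vaddr = 111 = 0b001101111
Split: l1_idx=1, l2_idx=5, offset=7
L1[1] = 0
L2[0][5] = 8
paddr = 8 * 8 + 7 = 71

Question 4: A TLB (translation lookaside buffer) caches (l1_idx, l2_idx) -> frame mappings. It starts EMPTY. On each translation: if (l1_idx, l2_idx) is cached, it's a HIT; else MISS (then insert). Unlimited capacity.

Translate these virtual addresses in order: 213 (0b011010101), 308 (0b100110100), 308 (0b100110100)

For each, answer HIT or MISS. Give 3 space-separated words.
vaddr=213: (3,2) not in TLB -> MISS, insert
vaddr=308: (4,6) not in TLB -> MISS, insert
vaddr=308: (4,6) in TLB -> HIT

Answer: MISS MISS HIT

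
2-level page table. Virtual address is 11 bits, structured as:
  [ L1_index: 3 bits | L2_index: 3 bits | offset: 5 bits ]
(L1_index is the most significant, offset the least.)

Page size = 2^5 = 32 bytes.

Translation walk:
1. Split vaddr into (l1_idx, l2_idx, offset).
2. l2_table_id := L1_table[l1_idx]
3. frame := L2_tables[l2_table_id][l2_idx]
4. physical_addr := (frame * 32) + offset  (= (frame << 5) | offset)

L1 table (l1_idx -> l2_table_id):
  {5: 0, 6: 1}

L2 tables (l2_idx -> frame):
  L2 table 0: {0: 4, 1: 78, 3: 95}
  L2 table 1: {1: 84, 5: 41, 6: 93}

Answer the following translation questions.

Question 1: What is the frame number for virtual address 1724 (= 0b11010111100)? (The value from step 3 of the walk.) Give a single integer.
vaddr = 1724: l1_idx=6, l2_idx=5
L1[6] = 1; L2[1][5] = 41

Answer: 41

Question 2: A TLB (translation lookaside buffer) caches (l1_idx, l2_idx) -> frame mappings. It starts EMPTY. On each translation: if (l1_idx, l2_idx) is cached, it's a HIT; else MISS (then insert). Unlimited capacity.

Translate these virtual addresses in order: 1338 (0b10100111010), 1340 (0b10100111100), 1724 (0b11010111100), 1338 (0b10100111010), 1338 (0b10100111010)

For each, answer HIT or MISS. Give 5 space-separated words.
Answer: MISS HIT MISS HIT HIT

Derivation:
vaddr=1338: (5,1) not in TLB -> MISS, insert
vaddr=1340: (5,1) in TLB -> HIT
vaddr=1724: (6,5) not in TLB -> MISS, insert
vaddr=1338: (5,1) in TLB -> HIT
vaddr=1338: (5,1) in TLB -> HIT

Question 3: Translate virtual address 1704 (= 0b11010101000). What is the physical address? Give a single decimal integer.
Answer: 1320

Derivation:
vaddr = 1704 = 0b11010101000
Split: l1_idx=6, l2_idx=5, offset=8
L1[6] = 1
L2[1][5] = 41
paddr = 41 * 32 + 8 = 1320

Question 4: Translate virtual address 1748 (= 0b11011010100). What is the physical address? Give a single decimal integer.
vaddr = 1748 = 0b11011010100
Split: l1_idx=6, l2_idx=6, offset=20
L1[6] = 1
L2[1][6] = 93
paddr = 93 * 32 + 20 = 2996

Answer: 2996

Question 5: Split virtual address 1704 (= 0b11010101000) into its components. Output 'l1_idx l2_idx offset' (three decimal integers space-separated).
vaddr = 1704 = 0b11010101000
  top 3 bits -> l1_idx = 6
  next 3 bits -> l2_idx = 5
  bottom 5 bits -> offset = 8

Answer: 6 5 8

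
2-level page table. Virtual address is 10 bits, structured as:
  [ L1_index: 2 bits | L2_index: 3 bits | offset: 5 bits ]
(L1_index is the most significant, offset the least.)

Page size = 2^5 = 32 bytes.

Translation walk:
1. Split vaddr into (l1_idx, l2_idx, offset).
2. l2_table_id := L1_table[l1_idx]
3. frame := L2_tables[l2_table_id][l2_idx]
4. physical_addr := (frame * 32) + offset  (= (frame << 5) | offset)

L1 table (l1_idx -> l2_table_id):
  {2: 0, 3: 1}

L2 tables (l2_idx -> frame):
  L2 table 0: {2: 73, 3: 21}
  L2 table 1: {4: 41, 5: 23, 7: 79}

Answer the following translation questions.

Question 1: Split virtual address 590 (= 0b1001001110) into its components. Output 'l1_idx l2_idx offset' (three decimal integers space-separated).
Answer: 2 2 14

Derivation:
vaddr = 590 = 0b1001001110
  top 2 bits -> l1_idx = 2
  next 3 bits -> l2_idx = 2
  bottom 5 bits -> offset = 14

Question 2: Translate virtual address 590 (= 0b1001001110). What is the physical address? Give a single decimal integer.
vaddr = 590 = 0b1001001110
Split: l1_idx=2, l2_idx=2, offset=14
L1[2] = 0
L2[0][2] = 73
paddr = 73 * 32 + 14 = 2350

Answer: 2350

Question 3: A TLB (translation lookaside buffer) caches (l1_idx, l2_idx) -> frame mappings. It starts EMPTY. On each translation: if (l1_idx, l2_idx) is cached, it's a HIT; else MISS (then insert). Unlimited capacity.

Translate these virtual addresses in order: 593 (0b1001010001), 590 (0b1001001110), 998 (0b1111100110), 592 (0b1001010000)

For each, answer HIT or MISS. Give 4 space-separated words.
vaddr=593: (2,2) not in TLB -> MISS, insert
vaddr=590: (2,2) in TLB -> HIT
vaddr=998: (3,7) not in TLB -> MISS, insert
vaddr=592: (2,2) in TLB -> HIT

Answer: MISS HIT MISS HIT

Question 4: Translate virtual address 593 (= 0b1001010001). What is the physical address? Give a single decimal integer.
Answer: 2353

Derivation:
vaddr = 593 = 0b1001010001
Split: l1_idx=2, l2_idx=2, offset=17
L1[2] = 0
L2[0][2] = 73
paddr = 73 * 32 + 17 = 2353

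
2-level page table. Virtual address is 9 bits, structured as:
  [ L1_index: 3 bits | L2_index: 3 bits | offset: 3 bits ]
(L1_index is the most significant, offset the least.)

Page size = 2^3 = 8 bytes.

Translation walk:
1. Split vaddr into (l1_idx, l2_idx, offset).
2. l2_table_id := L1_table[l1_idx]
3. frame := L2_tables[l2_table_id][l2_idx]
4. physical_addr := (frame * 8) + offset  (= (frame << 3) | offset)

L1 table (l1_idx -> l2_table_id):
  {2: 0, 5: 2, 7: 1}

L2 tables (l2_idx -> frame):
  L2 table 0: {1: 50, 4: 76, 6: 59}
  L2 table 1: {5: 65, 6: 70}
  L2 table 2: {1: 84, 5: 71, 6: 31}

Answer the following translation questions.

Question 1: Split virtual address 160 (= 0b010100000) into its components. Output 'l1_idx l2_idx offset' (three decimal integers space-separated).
vaddr = 160 = 0b010100000
  top 3 bits -> l1_idx = 2
  next 3 bits -> l2_idx = 4
  bottom 3 bits -> offset = 0

Answer: 2 4 0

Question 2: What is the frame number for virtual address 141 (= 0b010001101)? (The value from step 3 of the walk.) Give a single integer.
vaddr = 141: l1_idx=2, l2_idx=1
L1[2] = 0; L2[0][1] = 50

Answer: 50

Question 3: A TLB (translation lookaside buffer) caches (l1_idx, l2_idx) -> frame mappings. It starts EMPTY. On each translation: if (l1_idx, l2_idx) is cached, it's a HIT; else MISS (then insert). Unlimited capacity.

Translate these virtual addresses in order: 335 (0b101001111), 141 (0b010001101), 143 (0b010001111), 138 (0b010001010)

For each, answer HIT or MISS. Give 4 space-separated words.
Answer: MISS MISS HIT HIT

Derivation:
vaddr=335: (5,1) not in TLB -> MISS, insert
vaddr=141: (2,1) not in TLB -> MISS, insert
vaddr=143: (2,1) in TLB -> HIT
vaddr=138: (2,1) in TLB -> HIT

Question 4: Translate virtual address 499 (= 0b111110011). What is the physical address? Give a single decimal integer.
Answer: 563

Derivation:
vaddr = 499 = 0b111110011
Split: l1_idx=7, l2_idx=6, offset=3
L1[7] = 1
L2[1][6] = 70
paddr = 70 * 8 + 3 = 563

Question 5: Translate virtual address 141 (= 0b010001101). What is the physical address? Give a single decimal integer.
Answer: 405

Derivation:
vaddr = 141 = 0b010001101
Split: l1_idx=2, l2_idx=1, offset=5
L1[2] = 0
L2[0][1] = 50
paddr = 50 * 8 + 5 = 405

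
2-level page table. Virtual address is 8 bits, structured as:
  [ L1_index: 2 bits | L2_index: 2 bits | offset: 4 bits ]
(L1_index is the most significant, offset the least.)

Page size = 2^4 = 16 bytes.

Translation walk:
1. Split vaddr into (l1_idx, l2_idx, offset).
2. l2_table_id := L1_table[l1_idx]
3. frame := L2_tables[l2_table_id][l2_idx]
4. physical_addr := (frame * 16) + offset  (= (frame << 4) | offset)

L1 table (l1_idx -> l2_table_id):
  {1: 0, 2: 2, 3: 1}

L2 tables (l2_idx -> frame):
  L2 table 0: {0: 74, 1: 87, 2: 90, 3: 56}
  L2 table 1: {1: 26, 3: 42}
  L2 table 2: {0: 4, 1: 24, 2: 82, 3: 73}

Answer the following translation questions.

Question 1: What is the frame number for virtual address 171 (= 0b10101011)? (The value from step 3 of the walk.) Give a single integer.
Answer: 82

Derivation:
vaddr = 171: l1_idx=2, l2_idx=2
L1[2] = 2; L2[2][2] = 82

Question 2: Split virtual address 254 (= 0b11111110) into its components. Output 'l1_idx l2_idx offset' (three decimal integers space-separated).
vaddr = 254 = 0b11111110
  top 2 bits -> l1_idx = 3
  next 2 bits -> l2_idx = 3
  bottom 4 bits -> offset = 14

Answer: 3 3 14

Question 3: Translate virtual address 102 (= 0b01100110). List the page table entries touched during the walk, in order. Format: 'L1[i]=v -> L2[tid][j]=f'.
vaddr = 102 = 0b01100110
Split: l1_idx=1, l2_idx=2, offset=6

Answer: L1[1]=0 -> L2[0][2]=90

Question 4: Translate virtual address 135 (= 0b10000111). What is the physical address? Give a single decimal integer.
Answer: 71

Derivation:
vaddr = 135 = 0b10000111
Split: l1_idx=2, l2_idx=0, offset=7
L1[2] = 2
L2[2][0] = 4
paddr = 4 * 16 + 7 = 71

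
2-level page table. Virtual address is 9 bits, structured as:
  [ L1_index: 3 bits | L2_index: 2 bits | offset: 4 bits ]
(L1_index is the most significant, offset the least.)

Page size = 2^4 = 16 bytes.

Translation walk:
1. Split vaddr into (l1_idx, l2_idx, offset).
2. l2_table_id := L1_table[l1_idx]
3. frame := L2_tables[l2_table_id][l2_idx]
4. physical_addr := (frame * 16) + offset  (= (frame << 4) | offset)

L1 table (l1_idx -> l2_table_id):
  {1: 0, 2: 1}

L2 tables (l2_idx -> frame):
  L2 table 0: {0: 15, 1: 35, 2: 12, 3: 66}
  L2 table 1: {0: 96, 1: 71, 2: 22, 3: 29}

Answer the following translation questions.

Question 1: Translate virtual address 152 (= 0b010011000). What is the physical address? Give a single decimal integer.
Answer: 1144

Derivation:
vaddr = 152 = 0b010011000
Split: l1_idx=2, l2_idx=1, offset=8
L1[2] = 1
L2[1][1] = 71
paddr = 71 * 16 + 8 = 1144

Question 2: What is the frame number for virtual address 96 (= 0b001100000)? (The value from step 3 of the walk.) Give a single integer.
Answer: 12

Derivation:
vaddr = 96: l1_idx=1, l2_idx=2
L1[1] = 0; L2[0][2] = 12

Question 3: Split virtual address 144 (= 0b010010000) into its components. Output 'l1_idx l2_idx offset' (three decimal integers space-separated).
vaddr = 144 = 0b010010000
  top 3 bits -> l1_idx = 2
  next 2 bits -> l2_idx = 1
  bottom 4 bits -> offset = 0

Answer: 2 1 0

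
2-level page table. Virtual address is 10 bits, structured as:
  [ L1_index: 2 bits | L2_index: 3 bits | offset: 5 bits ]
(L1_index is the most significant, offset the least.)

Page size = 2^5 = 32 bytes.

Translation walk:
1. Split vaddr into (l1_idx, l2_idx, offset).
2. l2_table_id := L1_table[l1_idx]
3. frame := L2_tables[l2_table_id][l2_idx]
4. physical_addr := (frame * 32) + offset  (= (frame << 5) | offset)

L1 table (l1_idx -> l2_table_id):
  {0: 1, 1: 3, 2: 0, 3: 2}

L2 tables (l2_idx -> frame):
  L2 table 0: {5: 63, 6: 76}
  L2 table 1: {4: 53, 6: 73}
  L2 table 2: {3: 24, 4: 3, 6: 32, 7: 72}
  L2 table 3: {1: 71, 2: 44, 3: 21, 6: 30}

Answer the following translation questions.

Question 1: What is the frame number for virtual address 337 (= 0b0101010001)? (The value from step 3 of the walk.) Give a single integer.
Answer: 44

Derivation:
vaddr = 337: l1_idx=1, l2_idx=2
L1[1] = 3; L2[3][2] = 44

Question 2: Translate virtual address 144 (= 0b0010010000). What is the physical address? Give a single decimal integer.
Answer: 1712

Derivation:
vaddr = 144 = 0b0010010000
Split: l1_idx=0, l2_idx=4, offset=16
L1[0] = 1
L2[1][4] = 53
paddr = 53 * 32 + 16 = 1712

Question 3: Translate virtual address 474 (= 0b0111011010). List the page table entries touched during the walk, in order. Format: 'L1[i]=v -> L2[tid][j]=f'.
vaddr = 474 = 0b0111011010
Split: l1_idx=1, l2_idx=6, offset=26

Answer: L1[1]=3 -> L2[3][6]=30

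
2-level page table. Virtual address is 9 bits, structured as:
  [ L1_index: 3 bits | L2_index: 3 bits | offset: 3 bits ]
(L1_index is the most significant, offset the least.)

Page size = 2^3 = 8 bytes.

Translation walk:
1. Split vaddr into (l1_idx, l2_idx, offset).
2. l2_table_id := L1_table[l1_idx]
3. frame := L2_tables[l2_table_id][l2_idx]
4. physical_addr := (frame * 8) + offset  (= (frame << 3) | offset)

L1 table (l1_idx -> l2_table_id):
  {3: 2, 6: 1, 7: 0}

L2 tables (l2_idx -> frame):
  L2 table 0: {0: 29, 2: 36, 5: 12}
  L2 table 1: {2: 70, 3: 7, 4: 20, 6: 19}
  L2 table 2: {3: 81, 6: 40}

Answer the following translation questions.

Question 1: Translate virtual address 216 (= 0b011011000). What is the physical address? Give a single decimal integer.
vaddr = 216 = 0b011011000
Split: l1_idx=3, l2_idx=3, offset=0
L1[3] = 2
L2[2][3] = 81
paddr = 81 * 8 + 0 = 648

Answer: 648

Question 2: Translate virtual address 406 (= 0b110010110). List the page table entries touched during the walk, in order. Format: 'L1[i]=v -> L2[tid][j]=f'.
Answer: L1[6]=1 -> L2[1][2]=70

Derivation:
vaddr = 406 = 0b110010110
Split: l1_idx=6, l2_idx=2, offset=6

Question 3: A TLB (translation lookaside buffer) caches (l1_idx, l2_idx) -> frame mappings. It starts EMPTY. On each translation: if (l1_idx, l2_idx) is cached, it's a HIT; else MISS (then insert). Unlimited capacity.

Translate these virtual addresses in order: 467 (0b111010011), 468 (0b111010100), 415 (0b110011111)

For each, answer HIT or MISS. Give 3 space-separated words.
vaddr=467: (7,2) not in TLB -> MISS, insert
vaddr=468: (7,2) in TLB -> HIT
vaddr=415: (6,3) not in TLB -> MISS, insert

Answer: MISS HIT MISS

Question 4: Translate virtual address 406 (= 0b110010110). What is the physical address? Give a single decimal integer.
vaddr = 406 = 0b110010110
Split: l1_idx=6, l2_idx=2, offset=6
L1[6] = 1
L2[1][2] = 70
paddr = 70 * 8 + 6 = 566

Answer: 566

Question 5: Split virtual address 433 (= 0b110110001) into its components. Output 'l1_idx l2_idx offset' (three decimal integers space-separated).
Answer: 6 6 1

Derivation:
vaddr = 433 = 0b110110001
  top 3 bits -> l1_idx = 6
  next 3 bits -> l2_idx = 6
  bottom 3 bits -> offset = 1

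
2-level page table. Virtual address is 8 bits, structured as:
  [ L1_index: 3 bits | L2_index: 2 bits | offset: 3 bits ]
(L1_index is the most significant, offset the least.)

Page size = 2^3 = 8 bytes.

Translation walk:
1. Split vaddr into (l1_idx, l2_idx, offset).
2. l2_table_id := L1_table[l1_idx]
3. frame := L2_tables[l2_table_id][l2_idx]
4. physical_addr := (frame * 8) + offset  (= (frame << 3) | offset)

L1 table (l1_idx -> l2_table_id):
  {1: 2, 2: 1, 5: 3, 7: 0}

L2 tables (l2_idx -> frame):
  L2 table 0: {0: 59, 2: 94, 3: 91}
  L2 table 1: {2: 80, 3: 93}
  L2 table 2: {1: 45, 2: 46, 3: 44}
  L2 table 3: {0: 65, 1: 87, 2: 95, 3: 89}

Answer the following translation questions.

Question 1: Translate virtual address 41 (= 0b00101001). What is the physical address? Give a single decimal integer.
vaddr = 41 = 0b00101001
Split: l1_idx=1, l2_idx=1, offset=1
L1[1] = 2
L2[2][1] = 45
paddr = 45 * 8 + 1 = 361

Answer: 361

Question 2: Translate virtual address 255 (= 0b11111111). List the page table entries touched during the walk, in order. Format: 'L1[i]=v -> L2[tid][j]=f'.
vaddr = 255 = 0b11111111
Split: l1_idx=7, l2_idx=3, offset=7

Answer: L1[7]=0 -> L2[0][3]=91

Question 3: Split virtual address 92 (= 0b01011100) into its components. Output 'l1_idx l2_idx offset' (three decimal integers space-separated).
Answer: 2 3 4

Derivation:
vaddr = 92 = 0b01011100
  top 3 bits -> l1_idx = 2
  next 2 bits -> l2_idx = 3
  bottom 3 bits -> offset = 4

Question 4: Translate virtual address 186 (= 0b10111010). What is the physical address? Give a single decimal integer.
Answer: 714

Derivation:
vaddr = 186 = 0b10111010
Split: l1_idx=5, l2_idx=3, offset=2
L1[5] = 3
L2[3][3] = 89
paddr = 89 * 8 + 2 = 714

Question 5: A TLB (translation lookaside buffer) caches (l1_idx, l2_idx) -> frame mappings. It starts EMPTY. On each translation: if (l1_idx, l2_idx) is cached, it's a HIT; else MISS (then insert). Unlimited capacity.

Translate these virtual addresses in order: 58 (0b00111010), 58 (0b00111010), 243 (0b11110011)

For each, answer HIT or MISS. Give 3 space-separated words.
Answer: MISS HIT MISS

Derivation:
vaddr=58: (1,3) not in TLB -> MISS, insert
vaddr=58: (1,3) in TLB -> HIT
vaddr=243: (7,2) not in TLB -> MISS, insert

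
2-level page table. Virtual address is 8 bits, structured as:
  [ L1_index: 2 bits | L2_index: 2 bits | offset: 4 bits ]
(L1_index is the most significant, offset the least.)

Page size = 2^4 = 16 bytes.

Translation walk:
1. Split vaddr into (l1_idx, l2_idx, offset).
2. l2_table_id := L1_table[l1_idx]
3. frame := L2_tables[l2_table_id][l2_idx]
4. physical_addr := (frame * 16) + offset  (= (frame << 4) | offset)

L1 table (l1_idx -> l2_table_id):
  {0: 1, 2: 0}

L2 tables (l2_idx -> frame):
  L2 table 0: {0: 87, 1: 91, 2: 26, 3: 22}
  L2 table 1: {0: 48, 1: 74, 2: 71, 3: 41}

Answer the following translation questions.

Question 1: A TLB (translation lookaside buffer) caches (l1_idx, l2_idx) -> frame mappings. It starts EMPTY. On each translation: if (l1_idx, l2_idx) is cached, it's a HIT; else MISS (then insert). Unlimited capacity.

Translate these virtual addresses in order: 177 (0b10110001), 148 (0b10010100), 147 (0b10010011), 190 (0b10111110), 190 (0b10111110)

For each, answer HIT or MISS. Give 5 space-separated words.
Answer: MISS MISS HIT HIT HIT

Derivation:
vaddr=177: (2,3) not in TLB -> MISS, insert
vaddr=148: (2,1) not in TLB -> MISS, insert
vaddr=147: (2,1) in TLB -> HIT
vaddr=190: (2,3) in TLB -> HIT
vaddr=190: (2,3) in TLB -> HIT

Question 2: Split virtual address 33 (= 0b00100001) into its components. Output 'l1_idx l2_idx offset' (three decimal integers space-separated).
Answer: 0 2 1

Derivation:
vaddr = 33 = 0b00100001
  top 2 bits -> l1_idx = 0
  next 2 bits -> l2_idx = 2
  bottom 4 bits -> offset = 1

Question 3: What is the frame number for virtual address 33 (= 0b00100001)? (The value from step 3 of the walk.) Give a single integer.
vaddr = 33: l1_idx=0, l2_idx=2
L1[0] = 1; L2[1][2] = 71

Answer: 71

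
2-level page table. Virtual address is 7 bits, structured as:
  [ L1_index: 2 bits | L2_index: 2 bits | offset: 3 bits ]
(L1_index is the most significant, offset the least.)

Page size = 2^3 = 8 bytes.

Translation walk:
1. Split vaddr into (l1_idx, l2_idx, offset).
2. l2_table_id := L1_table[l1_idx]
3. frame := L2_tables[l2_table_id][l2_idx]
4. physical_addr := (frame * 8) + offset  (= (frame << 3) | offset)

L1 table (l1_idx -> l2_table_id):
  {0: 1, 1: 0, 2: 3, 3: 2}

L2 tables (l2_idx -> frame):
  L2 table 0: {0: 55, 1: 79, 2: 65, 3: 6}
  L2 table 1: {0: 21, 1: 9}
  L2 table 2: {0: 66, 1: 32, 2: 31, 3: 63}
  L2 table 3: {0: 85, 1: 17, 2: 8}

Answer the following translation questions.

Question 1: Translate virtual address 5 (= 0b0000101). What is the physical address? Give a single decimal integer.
vaddr = 5 = 0b0000101
Split: l1_idx=0, l2_idx=0, offset=5
L1[0] = 1
L2[1][0] = 21
paddr = 21 * 8 + 5 = 173

Answer: 173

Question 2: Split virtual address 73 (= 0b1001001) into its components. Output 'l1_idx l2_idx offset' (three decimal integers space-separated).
vaddr = 73 = 0b1001001
  top 2 bits -> l1_idx = 2
  next 2 bits -> l2_idx = 1
  bottom 3 bits -> offset = 1

Answer: 2 1 1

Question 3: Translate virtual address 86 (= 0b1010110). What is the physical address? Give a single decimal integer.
Answer: 70

Derivation:
vaddr = 86 = 0b1010110
Split: l1_idx=2, l2_idx=2, offset=6
L1[2] = 3
L2[3][2] = 8
paddr = 8 * 8 + 6 = 70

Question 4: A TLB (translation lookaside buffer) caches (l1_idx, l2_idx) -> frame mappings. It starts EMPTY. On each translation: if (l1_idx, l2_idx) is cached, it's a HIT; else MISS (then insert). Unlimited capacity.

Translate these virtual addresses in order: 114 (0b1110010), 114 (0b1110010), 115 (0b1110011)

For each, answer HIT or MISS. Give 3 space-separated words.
Answer: MISS HIT HIT

Derivation:
vaddr=114: (3,2) not in TLB -> MISS, insert
vaddr=114: (3,2) in TLB -> HIT
vaddr=115: (3,2) in TLB -> HIT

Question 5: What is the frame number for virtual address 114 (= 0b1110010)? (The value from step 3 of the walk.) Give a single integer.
vaddr = 114: l1_idx=3, l2_idx=2
L1[3] = 2; L2[2][2] = 31

Answer: 31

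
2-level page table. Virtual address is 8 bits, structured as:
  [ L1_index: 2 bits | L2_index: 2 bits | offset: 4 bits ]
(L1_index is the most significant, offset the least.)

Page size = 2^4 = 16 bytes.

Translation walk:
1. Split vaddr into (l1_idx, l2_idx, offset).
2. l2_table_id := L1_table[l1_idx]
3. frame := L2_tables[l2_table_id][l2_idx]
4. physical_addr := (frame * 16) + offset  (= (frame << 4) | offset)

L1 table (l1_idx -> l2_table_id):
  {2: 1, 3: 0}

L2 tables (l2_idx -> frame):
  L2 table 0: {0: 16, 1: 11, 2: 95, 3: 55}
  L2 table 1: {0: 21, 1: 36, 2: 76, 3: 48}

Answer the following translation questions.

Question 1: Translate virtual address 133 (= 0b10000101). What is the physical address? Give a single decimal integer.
Answer: 341

Derivation:
vaddr = 133 = 0b10000101
Split: l1_idx=2, l2_idx=0, offset=5
L1[2] = 1
L2[1][0] = 21
paddr = 21 * 16 + 5 = 341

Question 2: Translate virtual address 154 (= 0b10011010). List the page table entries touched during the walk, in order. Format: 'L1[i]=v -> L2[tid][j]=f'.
Answer: L1[2]=1 -> L2[1][1]=36

Derivation:
vaddr = 154 = 0b10011010
Split: l1_idx=2, l2_idx=1, offset=10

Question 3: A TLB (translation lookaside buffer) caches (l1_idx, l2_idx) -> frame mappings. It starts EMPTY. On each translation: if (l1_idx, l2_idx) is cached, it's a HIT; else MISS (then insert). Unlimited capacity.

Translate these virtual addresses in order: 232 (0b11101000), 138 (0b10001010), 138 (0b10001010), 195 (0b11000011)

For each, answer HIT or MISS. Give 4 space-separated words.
Answer: MISS MISS HIT MISS

Derivation:
vaddr=232: (3,2) not in TLB -> MISS, insert
vaddr=138: (2,0) not in TLB -> MISS, insert
vaddr=138: (2,0) in TLB -> HIT
vaddr=195: (3,0) not in TLB -> MISS, insert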